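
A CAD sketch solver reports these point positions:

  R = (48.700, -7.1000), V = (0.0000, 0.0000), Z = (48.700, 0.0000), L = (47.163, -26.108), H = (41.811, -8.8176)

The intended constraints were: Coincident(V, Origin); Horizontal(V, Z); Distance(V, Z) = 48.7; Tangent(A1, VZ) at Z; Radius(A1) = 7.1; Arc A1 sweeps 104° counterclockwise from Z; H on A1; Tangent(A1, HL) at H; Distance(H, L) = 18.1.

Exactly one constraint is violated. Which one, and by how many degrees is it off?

Tangent(A1, HL) at H — off by 3.20°.

V = (0.00, 0.00) ✓; V.y = 0.00, Z.y = 0.00 ✓; |VZ| = 48.70 ✓; ∠(RZ, ZV) = 90.00° ✓; |RZ| = 7.100 ✓; bearing(R→H) − bearing(R→Z) = 104.0° ✓; |RH| = 7.100 ✓; ∠(RH, HL) = 86.80° ✗; |HL| = 18.10 ✓.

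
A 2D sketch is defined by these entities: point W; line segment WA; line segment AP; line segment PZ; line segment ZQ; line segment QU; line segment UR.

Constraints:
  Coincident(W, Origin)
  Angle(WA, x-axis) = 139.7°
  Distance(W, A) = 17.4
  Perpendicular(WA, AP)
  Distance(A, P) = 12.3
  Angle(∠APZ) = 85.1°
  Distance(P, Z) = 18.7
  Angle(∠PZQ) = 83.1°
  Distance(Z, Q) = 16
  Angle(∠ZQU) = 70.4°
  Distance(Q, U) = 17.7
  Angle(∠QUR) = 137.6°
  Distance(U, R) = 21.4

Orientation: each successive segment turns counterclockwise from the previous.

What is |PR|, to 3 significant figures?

13.8

W is at the origin; WA runs at 139.7° with length 17.4, so A = (-13.3, 11.3). The perpendicularity gives AP at right angles to WA, so AP runs at -130°; with |AP| = 12.3, P = (-21.2, 1.87). ∠APZ = 85.1° gives PZ at -35.4° from the x-axis; with |PZ| = 18.7, Z = (-5.98, -8.96). ∠PZQ = 83.1° gives ZQ at 61.5° from the x-axis; with |ZQ| = 16.0, Q = (1.65, 5.10). ∠ZQU = 70.4° gives QU at 171° from the x-axis; with |QU| = 17.7, U = (-15.8, 7.84). ∠QUR = 137.6° gives UR at -146° from the x-axis; with |UR| = 21.4, R = (-33.7, -3.97). Then |PR| = |R − P| = 13.8.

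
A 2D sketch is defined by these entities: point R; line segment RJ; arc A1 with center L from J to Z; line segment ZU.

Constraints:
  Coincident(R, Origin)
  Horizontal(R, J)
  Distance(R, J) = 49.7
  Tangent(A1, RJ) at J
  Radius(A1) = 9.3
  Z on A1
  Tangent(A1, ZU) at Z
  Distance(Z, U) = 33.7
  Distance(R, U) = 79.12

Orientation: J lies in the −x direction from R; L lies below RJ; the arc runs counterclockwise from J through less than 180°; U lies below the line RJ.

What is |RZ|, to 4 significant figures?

58.86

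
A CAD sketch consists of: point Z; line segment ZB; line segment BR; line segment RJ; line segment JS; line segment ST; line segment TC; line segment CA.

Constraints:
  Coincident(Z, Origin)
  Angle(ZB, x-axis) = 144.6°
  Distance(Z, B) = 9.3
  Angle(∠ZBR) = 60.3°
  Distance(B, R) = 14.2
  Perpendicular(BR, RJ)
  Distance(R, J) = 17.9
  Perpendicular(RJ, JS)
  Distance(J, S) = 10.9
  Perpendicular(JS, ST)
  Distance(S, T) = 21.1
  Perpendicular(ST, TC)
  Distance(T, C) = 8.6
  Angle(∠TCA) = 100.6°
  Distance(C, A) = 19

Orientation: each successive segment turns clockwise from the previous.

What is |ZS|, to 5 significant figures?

9.9084

The perpendicularity gives RJ at right angles to BR, so RJ runs at -65.100°; with |RJ| = 17.9, J = (12.836, -4.8701). RJ is perpendicular to JS, so JS runs at -155.10°; with |JS| = 10.9, S = (2.9491, -9.4594). Then |ZS| = |S − Z| = 9.9084.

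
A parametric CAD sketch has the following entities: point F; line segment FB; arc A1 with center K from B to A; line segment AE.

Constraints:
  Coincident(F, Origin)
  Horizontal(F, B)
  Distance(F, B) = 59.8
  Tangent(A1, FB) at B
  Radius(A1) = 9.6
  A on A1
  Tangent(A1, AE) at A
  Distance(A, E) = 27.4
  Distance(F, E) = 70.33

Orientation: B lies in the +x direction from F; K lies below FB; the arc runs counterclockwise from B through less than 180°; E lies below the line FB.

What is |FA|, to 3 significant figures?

52.1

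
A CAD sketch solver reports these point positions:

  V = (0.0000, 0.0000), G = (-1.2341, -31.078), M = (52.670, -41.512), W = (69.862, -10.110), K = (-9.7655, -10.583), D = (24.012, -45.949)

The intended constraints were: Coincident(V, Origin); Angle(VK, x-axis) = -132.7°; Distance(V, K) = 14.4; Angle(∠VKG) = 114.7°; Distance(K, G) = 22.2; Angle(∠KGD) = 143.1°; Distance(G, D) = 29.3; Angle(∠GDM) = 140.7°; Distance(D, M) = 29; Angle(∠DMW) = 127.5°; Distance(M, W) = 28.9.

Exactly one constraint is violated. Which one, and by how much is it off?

Distance(M, W) = 28.9 — off by 6.90.

V = (0.00, 0.00) ✓; VK at -132.7° ✓; |VK| = 14.40 ✓; ∠VKG = 114.7° ✓; |KG| = 22.20 ✓; ∠KGD = 143.1° ✓; |GD| = 29.30 ✓; ∠GDM = 140.7° ✓; |DM| = 29.00 ✓; ∠DMW = 127.5° ✓; |MW| = 35.80 ✗.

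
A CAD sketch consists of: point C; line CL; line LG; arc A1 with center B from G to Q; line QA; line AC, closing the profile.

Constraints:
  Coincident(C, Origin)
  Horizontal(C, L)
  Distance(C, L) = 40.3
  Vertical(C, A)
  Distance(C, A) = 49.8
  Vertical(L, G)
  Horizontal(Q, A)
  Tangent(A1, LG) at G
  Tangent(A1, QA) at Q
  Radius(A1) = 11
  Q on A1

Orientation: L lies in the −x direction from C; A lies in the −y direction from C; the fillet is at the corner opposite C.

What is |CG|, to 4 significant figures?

55.94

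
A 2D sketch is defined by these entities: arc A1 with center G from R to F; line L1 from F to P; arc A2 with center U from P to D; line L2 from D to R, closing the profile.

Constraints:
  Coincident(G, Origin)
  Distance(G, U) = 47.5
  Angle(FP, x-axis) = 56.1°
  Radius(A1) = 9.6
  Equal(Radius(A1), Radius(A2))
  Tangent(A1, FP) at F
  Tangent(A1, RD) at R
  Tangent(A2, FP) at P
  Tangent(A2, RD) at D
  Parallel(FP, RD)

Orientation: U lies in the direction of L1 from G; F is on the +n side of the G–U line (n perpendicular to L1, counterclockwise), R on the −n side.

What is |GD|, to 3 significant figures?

48.5

Tangency of A1 to both parallel lines with radius 9.6 puts F and R at G ± 9.6·n: F = (-7.97, 5.35), R = (7.97, -5.35). Equal radii place P and D the same way about U: P = U + 9.6·n = (18.5, 44.8), D = U − 9.6·n = (34.5, 34.1). Then |GD| = |D − G| = 48.5.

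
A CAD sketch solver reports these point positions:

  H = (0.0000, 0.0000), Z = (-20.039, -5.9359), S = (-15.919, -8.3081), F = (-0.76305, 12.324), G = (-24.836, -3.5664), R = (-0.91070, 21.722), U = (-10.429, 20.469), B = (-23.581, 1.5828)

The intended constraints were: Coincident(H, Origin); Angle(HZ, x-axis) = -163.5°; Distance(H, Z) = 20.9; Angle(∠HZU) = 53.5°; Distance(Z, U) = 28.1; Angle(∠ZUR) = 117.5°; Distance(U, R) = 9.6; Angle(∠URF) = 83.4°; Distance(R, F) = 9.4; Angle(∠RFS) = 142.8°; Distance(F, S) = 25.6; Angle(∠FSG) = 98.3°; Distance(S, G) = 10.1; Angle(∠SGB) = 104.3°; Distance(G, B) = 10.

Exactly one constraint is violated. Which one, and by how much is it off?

Distance(G, B) = 10 — off by 4.70.

H = (0.00, 0.00) ✓; HZ at -163.5° ✓; |HZ| = 20.90 ✓; ∠HZU = 53.50° ✓; |ZU| = 28.10 ✓; ∠ZUR = 117.5° ✓; |UR| = 9.600 ✓; ∠URF = 83.40° ✓; |RF| = 9.399 ✓; ∠RFS = 142.8° ✓; |FS| = 25.60 ✓; ∠FSG = 98.30° ✓; |SG| = 10.10 ✓; ∠SGB = 104.3° ✓; |GB| = 5.300 ✗.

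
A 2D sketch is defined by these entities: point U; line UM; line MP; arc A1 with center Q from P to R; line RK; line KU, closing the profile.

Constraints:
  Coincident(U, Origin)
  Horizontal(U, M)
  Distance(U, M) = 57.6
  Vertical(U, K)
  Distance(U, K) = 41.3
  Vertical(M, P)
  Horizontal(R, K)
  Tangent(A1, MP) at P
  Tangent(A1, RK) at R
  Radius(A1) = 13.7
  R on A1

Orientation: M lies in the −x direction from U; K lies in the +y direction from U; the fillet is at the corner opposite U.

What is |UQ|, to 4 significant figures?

51.86

UK is vertical with |UK| = 41.3 and K on the +y side, so K = (0.000, 41.30). The virtual corner opposite U is at (-57.60, 41.30). Tangency of A1 to MP means the radius QP is perpendicular to MP and tangency of A1 to RK means the radius QR is perpendicular to RK, with radius 13.7, so the center Q sits 13.7 in from both sides at Q = (-43.90, 27.60). Then |UQ| = |Q − U| = 51.86.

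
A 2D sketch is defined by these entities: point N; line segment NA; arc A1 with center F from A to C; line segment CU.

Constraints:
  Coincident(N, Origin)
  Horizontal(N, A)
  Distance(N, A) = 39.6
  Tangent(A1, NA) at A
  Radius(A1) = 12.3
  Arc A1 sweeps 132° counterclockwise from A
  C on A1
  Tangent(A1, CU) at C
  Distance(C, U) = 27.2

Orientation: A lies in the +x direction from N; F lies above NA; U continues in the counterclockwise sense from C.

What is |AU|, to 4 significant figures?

41.74

N is at the origin; NA is horizontal with |NA| = 39.6 and A on the +x side, so A = (39.60, 0.000). Since A1 is tangent to NA there, FA ⟂ NA, so F = A + (0, 12.3) = (39.60, 12.30). On A1, A sits at bearing -90° from F; a 132° counterclockwise sweep puts C at bearing 42°, so C = F + 12.3·(cos 42°, sin 42°) = (48.74, 20.53). The tangent condition forces FC to be normal to CU, so CU runs along (−sin 42°, cos 42°); with |CU| = 27.2, U = (30.54, 40.74). Then |AU| = |U − A| = 41.74.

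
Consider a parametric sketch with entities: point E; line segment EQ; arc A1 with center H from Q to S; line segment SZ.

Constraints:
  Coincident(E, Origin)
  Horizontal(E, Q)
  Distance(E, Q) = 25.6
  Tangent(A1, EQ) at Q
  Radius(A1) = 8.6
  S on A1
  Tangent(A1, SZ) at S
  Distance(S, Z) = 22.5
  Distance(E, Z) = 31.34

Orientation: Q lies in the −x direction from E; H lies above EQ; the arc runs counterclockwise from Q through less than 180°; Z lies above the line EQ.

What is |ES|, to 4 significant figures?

18.48

E is at the origin; EQ is horizontal with |EQ| = 25.6 and Q on the −x side, so Q = (-25.60, 0.000). Tangency of A1 to EQ means the radius HQ is perpendicular to EQ, so H = Q + (0, 8.6) = (-25.60, 8.600). Since HS ⟂ SZ (tangency), |HZ| = √(8.6² + 22.5²) = 24.09 regardless of where S sits on A1. So Z lies on both circle(E, 31.34) and circle(H, 24.09); the above-EQ intersection is Z = (-12.43, 28.77). S is the foot of the tangent from Z: S = (-17.19, 6.779).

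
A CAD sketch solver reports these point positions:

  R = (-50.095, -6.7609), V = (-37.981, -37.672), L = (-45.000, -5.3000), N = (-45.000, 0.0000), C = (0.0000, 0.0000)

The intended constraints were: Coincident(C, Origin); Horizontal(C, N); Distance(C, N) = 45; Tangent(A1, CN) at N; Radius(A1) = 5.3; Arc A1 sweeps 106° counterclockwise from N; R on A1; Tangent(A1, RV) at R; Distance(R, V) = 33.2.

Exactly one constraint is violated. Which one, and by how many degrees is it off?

Tangent(A1, RV) at R — off by 5.40°.

C = (0.00, 0.00) ✓; C.y = 0.00, N.y = 0.00 ✓; |CN| = 45.00 ✓; ∠(LN, NC) = 90.00° ✓; |LN| = 5.300 ✓; bearing(L→R) − bearing(L→N) = 106.0° ✓; |LR| = 5.300 ✓; ∠(LR, RV) = 84.60° ✗; |RV| = 33.20 ✓.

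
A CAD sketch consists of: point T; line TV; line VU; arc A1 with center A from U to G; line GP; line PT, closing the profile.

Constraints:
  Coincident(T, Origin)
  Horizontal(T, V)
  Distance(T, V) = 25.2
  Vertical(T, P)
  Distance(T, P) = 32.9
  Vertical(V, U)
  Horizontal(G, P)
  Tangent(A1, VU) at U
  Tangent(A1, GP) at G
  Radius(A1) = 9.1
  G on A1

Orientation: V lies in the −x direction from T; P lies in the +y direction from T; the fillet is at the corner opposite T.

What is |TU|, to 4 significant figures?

34.66

T is at the origin; T and V share the same y with |TV| = 25.2 and V on the −x side, so V = (-25.20, 0.000). T and P share the same x with |TP| = 32.9 and P on the +y side, so P = (0.000, 32.90). The virtual corner opposite T is at (-25.20, 32.90). The tangent condition forces AU to be normal to VU and tangency of A1 to GP means the radius AG is perpendicular to GP, with radius 9.1, so the center A sits 9.1 in from both sides at A = (-16.10, 23.80). That places the tangent points at U = (-25.20, 23.80) on VU and G = (-16.10, 32.90) on GP. Then |TU| = |U − T| = 34.66.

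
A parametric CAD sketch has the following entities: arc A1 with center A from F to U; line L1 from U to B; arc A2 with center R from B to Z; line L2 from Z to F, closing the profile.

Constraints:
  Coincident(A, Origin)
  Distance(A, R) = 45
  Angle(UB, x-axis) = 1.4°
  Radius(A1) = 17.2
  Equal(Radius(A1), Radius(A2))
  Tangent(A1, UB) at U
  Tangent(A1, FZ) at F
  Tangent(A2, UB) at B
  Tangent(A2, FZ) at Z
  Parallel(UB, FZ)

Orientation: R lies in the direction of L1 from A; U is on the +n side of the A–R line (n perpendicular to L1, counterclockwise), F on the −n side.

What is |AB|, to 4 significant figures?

48.18

The slot axis is L1's direction at 1.4°, so u = (cos 1.4°, sin 1.4°) = (0.9997, 0.02443) and n = (−sin 1.4°, cos 1.4°) = (-0.02443, 0.9997). A is at the origin and R lies 45.0 along u from A, so R = 45.0·u = (44.99, 1.099). Tangency of A1 to both parallel lines with radius 17.2 puts U and F at A ± 17.2·n: U = (-0.4202, 17.19), F = (0.4202, -17.19). Equal radii place B and Z the same way about R: B = R + 17.2·n = (44.57, 18.29), Z = R − 17.2·n = (45.41, -16.10). Then |AB| = |B − A| = 48.18.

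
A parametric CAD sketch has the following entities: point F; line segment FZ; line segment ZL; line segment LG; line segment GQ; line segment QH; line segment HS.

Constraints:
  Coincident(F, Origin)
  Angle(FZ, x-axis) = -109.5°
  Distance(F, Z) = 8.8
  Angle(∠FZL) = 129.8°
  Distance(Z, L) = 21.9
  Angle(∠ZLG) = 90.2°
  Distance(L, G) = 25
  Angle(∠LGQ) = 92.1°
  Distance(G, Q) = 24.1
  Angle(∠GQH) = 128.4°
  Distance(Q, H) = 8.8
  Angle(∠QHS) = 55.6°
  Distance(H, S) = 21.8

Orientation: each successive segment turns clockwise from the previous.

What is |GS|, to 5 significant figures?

11.489

F is at the origin; FZ runs at -109.5° with length 8.8, so Z = (-2.9375, -8.2952). ∠FZL = 129.8° gives ZL at -159.70° from the x-axis; with |ZL| = 21.9, L = (-23.477, -15.893). ∠ZLG = 90.2° gives LG at 110.50° from the x-axis; with |LG| = 25.0, G = (-32.232, 7.5237). ∠LGQ = 92.1° gives GQ at 22.600° from the x-axis; with |GQ| = 24.1, Q = (-9.9831, 16.785). ∠GQH = 128.4° gives QH at -29.000° from the x-axis; with |QH| = 8.8, H = (-2.2864, 12.519). ∠QHS = 55.6° gives HS at -153.40° from the x-axis; with |HS| = 21.8, S = (-21.779, 2.7577). Then |GS| = |S − G| = 11.489.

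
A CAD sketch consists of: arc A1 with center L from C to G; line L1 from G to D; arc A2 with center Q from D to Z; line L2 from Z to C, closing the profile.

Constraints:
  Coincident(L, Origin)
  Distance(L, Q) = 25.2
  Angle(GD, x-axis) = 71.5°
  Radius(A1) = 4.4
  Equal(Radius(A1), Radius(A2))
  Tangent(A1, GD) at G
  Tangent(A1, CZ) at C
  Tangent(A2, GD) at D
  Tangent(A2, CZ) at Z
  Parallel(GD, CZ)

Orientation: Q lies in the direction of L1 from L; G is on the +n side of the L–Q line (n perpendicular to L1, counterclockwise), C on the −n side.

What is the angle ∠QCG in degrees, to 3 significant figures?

80.1°

The slot axis is L1's direction at 71.5°, so u = (cos 71.5°, sin 71.5°) = (0.317, 0.948) and n = (−sin 71.5°, cos 71.5°) = (-0.948, 0.317). L is at the origin and Q lies 25.2 along u from L, so Q = 25.2·u = (8.00, 23.9). Tangency of A1 to both parallel lines with radius 4.4 puts G and C at L ± 4.4·n: G = (-4.17, 1.40), C = (4.17, -1.40). Then cos ∠QCG = CQ·CG / (|CQ||CG|), giving 80.1°.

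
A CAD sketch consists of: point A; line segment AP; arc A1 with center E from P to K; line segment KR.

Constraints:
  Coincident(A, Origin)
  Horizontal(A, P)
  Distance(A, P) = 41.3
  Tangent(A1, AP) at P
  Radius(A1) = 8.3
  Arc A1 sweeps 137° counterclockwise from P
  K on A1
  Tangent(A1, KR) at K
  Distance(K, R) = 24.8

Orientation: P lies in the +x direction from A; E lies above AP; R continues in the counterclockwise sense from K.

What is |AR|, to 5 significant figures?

42.538

A is at the origin; AP is horizontal with |AP| = 41.3 and P on the +x side, so P = (41.300, 0.0000). Since A1 is tangent to AP there, EP ⟂ AP, so E = P + (0, 8.3) = (41.300, 8.3000). On A1, P sits at bearing -90° from E; a 137° counterclockwise sweep puts K at bearing 47°, so K = E + 8.3·(cos 47°, sin 47°) = (46.961, 14.370). Tangency of A1 to KR means the radius EK is perpendicular to KR, so KR runs along (−sin 47°, cos 47°); with |KR| = 24.8, R = (28.823, 31.284). Then |AR| = |R − A| = 42.538.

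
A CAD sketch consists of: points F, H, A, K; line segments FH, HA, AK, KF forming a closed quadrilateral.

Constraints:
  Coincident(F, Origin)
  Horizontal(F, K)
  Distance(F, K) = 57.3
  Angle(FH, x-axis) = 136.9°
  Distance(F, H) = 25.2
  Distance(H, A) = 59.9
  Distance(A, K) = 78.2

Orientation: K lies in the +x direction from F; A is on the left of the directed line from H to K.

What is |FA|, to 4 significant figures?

68.21

F is at the origin; FK is horizontal with |FK| = 57.3 and K in +x, so K = (57.3, 0). FH runs at 136.9° with |FH| = 25.2, so H = (-18.40, 17.22). A is determined by |HA| = 59.9 and |AK| = 78.2 together: it lies at the intersection of circle(H, 59.9) and circle(K, 78.2). With |HK| = 77.63, the foot of the radical line on HK is 22.54 from H and the perpendicular offset is √(59.9² − 22.54²) = 55.50. Taking the left-of-HK solution: A = (15.89, 66.33).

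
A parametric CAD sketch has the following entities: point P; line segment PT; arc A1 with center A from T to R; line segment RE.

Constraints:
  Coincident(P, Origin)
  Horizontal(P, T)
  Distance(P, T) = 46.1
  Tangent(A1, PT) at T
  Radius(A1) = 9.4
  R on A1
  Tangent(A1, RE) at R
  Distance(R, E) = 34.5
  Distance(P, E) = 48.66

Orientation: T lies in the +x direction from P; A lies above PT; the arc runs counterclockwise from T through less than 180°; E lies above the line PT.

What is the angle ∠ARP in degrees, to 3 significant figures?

29.2°

Checks: |AT| = 9.400 ✓; |AR| = 9.400 ✓; ∠(AR, RE) = 90.00° ✓; |RE| = 34.50 ✓; |PE| = 48.66 ✓.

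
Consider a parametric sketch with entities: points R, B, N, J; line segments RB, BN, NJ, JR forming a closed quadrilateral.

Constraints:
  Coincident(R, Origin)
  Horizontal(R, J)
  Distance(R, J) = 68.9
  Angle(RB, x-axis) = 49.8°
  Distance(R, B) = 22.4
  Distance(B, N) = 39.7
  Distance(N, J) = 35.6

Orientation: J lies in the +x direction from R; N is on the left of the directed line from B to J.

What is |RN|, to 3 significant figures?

60.3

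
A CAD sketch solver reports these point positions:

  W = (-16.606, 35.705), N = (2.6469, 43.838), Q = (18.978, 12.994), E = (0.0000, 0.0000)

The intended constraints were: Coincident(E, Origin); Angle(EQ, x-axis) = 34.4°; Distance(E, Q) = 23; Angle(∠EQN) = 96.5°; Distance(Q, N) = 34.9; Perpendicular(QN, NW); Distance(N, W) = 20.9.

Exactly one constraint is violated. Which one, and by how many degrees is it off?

Perpendicular(QN, NW) — off by 5.00°.

E = (0.00, 0.00) ✓; EQ at 34.40° ✓; |EQ| = 23.00 ✓; ∠EQN = 96.50° ✓; |QN| = 34.90 ✓; ∠(QN, NW) = 85.00° ✗; |NW| = 20.90 ✓.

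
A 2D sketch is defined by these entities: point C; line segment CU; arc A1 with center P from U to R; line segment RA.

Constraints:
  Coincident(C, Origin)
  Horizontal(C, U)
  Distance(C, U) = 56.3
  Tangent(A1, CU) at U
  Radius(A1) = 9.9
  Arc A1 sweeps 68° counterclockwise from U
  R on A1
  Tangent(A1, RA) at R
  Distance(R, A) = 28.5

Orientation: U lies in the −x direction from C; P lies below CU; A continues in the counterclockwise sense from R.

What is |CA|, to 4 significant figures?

82.85

On A1, U sits at bearing 90° from P; a 68° counterclockwise sweep puts R at bearing 158°, so R = P + 9.9·(cos 158°, sin 158°) = (-65.48, -6.191). The tangent condition forces PR to be normal to RA, so RA runs along (−sin 158°, cos 158°); with |RA| = 28.5, A = (-76.16, -32.62). Then |CA| = |A − C| = 82.85.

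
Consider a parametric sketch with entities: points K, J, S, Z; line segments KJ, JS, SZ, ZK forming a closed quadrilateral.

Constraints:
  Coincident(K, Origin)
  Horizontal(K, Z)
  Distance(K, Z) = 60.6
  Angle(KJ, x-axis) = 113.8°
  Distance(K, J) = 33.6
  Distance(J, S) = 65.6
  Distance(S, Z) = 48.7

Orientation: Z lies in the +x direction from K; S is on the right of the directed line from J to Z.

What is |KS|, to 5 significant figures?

32.422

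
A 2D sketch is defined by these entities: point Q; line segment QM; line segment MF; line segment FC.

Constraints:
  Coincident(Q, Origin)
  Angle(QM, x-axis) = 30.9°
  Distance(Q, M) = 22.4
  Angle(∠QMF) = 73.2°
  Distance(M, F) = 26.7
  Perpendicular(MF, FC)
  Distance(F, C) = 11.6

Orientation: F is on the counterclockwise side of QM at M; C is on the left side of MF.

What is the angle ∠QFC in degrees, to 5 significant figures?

43.325°

∠QMF = 73.2°, so MF runs at 30.9° + (180° − 73.2°) = 137.70° from the x-axis; with |MF| = 26.7, F = M + 26.7·(cos 137.70°, sin 137.70°) = (-0.52750, 29.473). MF ⟂ FC; with |FC| = 11.6 on the left of MF, C = F + 11.6·(-0.67301, -0.73963) = (-8.3344, 20.893). Then cos ∠QFC = FQ·FC / (|FQ||FC|), giving 43.325°.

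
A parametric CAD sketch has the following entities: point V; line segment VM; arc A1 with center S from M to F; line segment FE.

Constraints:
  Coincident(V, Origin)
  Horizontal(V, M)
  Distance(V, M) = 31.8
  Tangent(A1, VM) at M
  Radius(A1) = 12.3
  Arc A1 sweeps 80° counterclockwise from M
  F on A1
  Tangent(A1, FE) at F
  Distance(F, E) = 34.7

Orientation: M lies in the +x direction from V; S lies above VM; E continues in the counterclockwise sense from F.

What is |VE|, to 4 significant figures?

66.78

On A1, M sits at bearing -90° from S; an 80° counterclockwise sweep puts F at bearing -10°, so F = S + 12.3·(cos -10°, sin -10°) = (43.91, 10.16). Since A1 is tangent to FE there, SF ⟂ FE, so FE runs along (−sin -10°, cos -10°); with |FE| = 34.7, E = (49.94, 44.34). Then |VE| = |E − V| = 66.78.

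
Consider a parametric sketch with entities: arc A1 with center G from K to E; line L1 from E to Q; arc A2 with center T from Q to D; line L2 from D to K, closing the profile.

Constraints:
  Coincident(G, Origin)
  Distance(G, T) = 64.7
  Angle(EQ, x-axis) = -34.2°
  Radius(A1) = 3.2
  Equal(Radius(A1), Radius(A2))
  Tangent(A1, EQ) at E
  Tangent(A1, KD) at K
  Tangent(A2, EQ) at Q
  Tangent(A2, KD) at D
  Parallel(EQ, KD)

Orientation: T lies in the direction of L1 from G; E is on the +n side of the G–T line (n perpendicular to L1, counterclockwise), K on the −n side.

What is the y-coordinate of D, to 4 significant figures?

-39.01

Tangency of A1 to both parallel lines with radius 3.2 puts E and K at G ± 3.2·n: E = (1.799, 2.647), K = (-1.799, -2.647). Equal radii place Q and D the same way about T: Q = T + 3.2·n = (55.31, -33.72), D = T − 3.2·n = (51.71, -39.01). So D.y = -39.01.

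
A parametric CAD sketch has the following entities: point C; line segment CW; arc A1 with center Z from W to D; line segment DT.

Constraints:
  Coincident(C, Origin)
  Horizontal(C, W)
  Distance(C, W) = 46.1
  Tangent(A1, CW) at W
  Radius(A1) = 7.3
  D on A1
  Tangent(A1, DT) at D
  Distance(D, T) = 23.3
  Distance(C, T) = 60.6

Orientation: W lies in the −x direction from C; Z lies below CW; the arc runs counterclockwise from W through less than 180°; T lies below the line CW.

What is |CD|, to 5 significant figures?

53.942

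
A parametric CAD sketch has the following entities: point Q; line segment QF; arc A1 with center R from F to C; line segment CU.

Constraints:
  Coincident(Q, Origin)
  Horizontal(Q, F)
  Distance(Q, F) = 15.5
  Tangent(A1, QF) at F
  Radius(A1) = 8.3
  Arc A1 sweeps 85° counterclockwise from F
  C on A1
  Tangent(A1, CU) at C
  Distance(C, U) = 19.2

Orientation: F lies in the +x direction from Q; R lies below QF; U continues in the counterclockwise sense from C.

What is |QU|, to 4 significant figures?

27.28

Q is at the origin; Q and F share the same y with |QF| = 15.5 and F on the +x side, so F = (15.50, 0.000). A1 meets QF tangentially, so RF is at right angles to QF, so R = F + (0, -8.3) = (15.50, -8.300). On A1, F sits at bearing 90° from R; an 85° counterclockwise sweep puts C at bearing 175°, so C = R + 8.3·(cos 175°, sin 175°) = (7.232, -7.577). The tangent condition forces RC to be normal to CU, so CU runs along (−sin 175°, cos 175°); with |CU| = 19.2, U = (5.558, -26.70). Then |QU| = |U − Q| = 27.28.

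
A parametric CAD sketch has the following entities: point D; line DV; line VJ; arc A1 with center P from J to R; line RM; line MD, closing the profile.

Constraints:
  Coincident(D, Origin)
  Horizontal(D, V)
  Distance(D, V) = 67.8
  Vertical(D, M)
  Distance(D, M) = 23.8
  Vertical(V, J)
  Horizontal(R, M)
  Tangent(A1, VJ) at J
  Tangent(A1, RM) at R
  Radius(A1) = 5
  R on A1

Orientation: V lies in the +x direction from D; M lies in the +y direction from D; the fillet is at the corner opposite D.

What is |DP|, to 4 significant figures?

65.55

D is at the origin; D and V share the same y with |DV| = 67.8 and V on the +x side, so V = (67.80, 0.000). D and M share the same x with |DM| = 23.8 and M on the +y side, so M = (0.000, 23.80). The virtual corner opposite D is at (67.80, 23.80). A1 meets VJ tangentially, so PJ is at right angles to VJ and the tangent condition forces PR to be normal to RM, with radius 5.0, so the center P sits 5.0 in from both sides at P = (62.80, 18.80). Then |DP| = |P − D| = 65.55.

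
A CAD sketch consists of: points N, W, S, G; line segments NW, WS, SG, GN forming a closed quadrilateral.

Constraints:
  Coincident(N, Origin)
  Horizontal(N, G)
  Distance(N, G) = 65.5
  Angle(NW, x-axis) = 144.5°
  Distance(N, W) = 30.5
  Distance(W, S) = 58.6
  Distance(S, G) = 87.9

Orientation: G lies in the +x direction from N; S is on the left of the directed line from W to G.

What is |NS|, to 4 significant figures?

66.82

N is at the origin; NG is horizontal with |NG| = 65.5 and G in +x, so G = (65.5, 0). NW runs at 144.5° with |NW| = 30.5, so W = (-24.83, 17.71). S is determined by |WS| = 58.6 and |SG| = 87.9 together: it lies at the intersection of circle(W, 58.6) and circle(G, 87.9). With |WG| = 92.05, the foot of the radical line on WG is 22.71 from W and the perpendicular offset is √(58.6² − 22.71²) = 54.02. Taking the left-of-WG solution: S = (7.849, 66.35).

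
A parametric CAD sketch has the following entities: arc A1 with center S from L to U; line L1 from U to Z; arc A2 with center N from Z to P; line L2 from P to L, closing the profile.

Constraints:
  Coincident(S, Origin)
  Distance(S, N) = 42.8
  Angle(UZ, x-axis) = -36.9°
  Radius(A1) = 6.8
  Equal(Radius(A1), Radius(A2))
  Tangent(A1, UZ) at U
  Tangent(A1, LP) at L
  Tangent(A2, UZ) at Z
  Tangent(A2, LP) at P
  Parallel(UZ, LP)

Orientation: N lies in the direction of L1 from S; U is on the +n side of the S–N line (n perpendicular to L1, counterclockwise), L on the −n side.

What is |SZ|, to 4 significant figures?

43.34

The slot axis is L1's direction at -36.9°, so u = (cos -36.9°, sin -36.9°) = (0.7997, -0.6004) and n = (−sin -36.9°, cos -36.9°) = (0.6004, 0.7997). S is at the origin and N lies 42.8 along u from S, so N = 42.8·u = (34.23, -25.70). Tangency of A1 to both parallel lines with radius 6.8 puts U and L at S ± 6.8·n: U = (4.083, 5.438), L = (-4.083, -5.438). Equal radii place Z and P the same way about N: Z = N + 6.8·n = (38.31, -20.26), P = N − 6.8·n = (30.14, -31.14). Then |SZ| = |Z − S| = 43.34.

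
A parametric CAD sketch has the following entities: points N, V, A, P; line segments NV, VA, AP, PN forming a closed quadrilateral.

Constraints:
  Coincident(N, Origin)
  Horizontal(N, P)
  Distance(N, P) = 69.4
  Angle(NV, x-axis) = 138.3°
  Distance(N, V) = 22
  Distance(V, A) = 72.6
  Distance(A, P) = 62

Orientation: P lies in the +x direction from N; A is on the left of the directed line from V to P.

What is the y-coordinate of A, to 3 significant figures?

56.2

Checks: NV at 138.3° ✓; |VA| = 72.60 ✓; |AP| = 62.00 ✓.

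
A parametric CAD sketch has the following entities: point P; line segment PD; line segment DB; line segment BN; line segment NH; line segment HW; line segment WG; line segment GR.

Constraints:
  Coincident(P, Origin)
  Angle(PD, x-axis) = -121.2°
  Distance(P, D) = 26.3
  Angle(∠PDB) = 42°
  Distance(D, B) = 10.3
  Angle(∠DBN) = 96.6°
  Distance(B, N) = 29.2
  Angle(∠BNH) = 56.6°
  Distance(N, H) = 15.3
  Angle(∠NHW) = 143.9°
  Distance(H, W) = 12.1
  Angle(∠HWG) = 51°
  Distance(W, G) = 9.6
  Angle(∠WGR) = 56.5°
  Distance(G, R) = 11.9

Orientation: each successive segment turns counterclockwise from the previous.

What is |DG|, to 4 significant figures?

13.87

P is at the origin; PD runs at -121.2° with length 26.3, so D = (-13.62, -22.50). ∠PDB = 42.0° gives DB at 16.80° from the x-axis; with |DB| = 10.3, B = (-3.764, -19.52). ∠DBN = 96.6° gives BN at 100.2° from the x-axis; with |BN| = 29.2, N = (-8.935, 9.219). ∠BNH = 56.6° gives NH at -136.4° from the x-axis; with |NH| = 15.3, H = (-20.01, -1.332). ∠NHW = 143.9° gives HW at -100.3° from the x-axis; with |HW| = 12.1, W = (-22.18, -13.24). ∠HWG = 51.0° gives WG at 28.70° from the x-axis; with |WG| = 9.6, G = (-13.76, -8.627). Then |DG| = |G − D| = 13.87.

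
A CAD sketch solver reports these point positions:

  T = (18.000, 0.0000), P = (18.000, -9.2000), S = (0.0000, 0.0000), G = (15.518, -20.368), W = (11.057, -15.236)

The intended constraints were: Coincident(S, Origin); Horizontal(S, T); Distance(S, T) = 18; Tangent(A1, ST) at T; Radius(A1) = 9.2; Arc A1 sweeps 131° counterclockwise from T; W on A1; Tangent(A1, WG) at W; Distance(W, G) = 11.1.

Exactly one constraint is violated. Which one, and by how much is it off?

Distance(W, G) = 11.1 — off by 4.30.

S = (0.00, 0.00) ✓; S.y = 0.00, T.y = 0.00 ✓; |ST| = 18.00 ✓; ∠(PT, TS) = 90.00° ✓; |PT| = 9.200 ✓; bearing(P→W) − bearing(P→T) = 131.0° ✓; |PW| = 9.200 ✓; ∠(PW, WG) = 90.00° ✓; |WG| = 6.800 ✗.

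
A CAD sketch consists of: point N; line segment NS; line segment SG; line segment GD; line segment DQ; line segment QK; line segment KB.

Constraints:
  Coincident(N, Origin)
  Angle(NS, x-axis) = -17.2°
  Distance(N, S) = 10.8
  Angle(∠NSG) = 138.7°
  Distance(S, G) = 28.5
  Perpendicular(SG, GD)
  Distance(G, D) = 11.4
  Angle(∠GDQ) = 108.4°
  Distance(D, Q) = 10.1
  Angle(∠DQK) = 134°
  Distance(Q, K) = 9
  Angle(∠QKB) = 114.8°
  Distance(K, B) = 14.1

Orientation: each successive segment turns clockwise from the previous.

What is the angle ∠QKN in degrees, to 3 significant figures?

162°

N is at the origin; NS runs at -17.2° with length 10.8, so S = (10.3, -3.19). ∠NSG = 138.7° gives SG at -58.5° from the x-axis; with |SG| = 28.5, G = (25.2, -27.5). The perpendicularity gives GD at right angles to SG, so GD runs at -148°; with |GD| = 11.4, D = (15.5, -33.5). ∠GDQ = 108.4° gives DQ at 140° from the x-axis; with |DQ| = 10.1, Q = (7.76, -26.9). ∠DQK = 134.0° gives QK at 93.9° from the x-axis; with |QK| = 9.0, K = (7.15, -18.0). Then cos ∠QKN = KQ·KN / (|KQ||KN|), giving 162°.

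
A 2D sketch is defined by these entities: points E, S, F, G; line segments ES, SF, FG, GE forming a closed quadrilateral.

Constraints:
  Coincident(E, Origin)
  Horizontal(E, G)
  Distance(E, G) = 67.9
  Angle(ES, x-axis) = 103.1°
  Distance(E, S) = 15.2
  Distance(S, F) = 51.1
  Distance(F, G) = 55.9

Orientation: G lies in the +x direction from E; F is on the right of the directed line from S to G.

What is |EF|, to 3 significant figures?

36.7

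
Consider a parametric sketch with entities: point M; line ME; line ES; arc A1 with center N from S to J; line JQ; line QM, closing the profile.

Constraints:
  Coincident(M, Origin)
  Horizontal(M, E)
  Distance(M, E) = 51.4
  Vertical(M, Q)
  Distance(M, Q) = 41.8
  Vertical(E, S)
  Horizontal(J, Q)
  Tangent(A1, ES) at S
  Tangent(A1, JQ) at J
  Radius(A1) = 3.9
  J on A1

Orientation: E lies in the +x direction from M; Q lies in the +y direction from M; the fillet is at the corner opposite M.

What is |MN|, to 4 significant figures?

60.77

M is at the origin; ME is horizontal with |ME| = 51.4 and E on the +x side, so E = (51.40, 0.000). M and Q share the same x with |MQ| = 41.8 and Q on the +y side, so Q = (0.000, 41.80). The virtual corner opposite M is at (51.40, 41.80). Tangency of A1 to ES means the radius NS is perpendicular to ES and A1 meets JQ tangentially, so NJ is at right angles to JQ, with radius 3.9, so the center N sits 3.9 in from both sides at N = (47.50, 37.90). Then |MN| = |N − M| = 60.77.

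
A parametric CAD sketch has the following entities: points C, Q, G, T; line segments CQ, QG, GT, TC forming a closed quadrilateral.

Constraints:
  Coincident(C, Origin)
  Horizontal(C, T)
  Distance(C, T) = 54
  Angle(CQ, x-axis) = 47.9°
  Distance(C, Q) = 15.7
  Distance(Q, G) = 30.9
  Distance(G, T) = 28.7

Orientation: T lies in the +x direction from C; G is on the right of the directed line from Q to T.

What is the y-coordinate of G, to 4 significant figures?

-13.40

C is at the origin; CT is horizontal with |CT| = 54.0 and T in +x, so T = (54.0, 0). CQ runs at 47.9° with |CQ| = 15.7, so Q = (10.53, 11.65). G is determined by |QG| = 30.9 and |GT| = 28.7 together: it lies at the intersection of circle(Q, 30.9) and circle(T, 28.7). With |QT| = 45.01, the foot of the radical line on QT is 23.96 from Q and the perpendicular offset is √(30.9² − 23.96²) = 19.51. Taking the right-of-QT solution: G = (28.62, -13.40).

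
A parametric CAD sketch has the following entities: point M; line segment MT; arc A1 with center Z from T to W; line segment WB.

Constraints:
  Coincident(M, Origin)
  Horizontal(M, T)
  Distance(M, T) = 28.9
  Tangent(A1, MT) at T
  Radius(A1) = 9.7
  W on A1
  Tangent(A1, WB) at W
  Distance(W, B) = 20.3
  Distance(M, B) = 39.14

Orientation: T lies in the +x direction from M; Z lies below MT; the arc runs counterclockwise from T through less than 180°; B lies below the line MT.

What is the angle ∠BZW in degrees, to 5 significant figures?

64.460°

M is at the origin; M and T share the same y with |MT| = 28.9 and T on the +x side, so T = (28.900, 0.0000). A1 meets MT tangentially, so ZT is at right angles to MT, so Z = T + (0, -9.7) = (28.900, -9.7000). Since ZW ⟂ WB (tangency), |ZB| = √(9.7² + 20.3²) = 22.498 regardless of where W sits on A1. So B lies on both circle(M, 39.14) and circle(Z, 22.498); the below-MT intersection is B = (23.259, -31.480). W is the foot of the tangent from B: W = (19.379, -11.554).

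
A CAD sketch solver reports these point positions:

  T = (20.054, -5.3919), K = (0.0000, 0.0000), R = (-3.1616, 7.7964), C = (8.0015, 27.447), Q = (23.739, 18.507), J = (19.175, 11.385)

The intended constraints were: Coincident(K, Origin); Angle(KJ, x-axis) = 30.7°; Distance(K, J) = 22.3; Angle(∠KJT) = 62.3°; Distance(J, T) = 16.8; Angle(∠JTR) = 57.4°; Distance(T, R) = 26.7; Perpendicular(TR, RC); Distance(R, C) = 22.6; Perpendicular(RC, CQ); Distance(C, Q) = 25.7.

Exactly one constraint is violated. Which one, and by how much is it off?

Distance(C, Q) = 25.7 — off by 7.60.

K = (0.00, 0.00) ✓; KJ at 30.70° ✓; |KJ| = 22.30 ✓; ∠KJT = 62.30° ✓; |JT| = 16.80 ✓; ∠JTR = 57.40° ✓; |TR| = 26.70 ✓; ∠(TR, RC) = 90.00° ✓; |RC| = 22.60 ✓; ∠(RC, CQ) = 90.00° ✓; |CQ| = 18.10 ✗.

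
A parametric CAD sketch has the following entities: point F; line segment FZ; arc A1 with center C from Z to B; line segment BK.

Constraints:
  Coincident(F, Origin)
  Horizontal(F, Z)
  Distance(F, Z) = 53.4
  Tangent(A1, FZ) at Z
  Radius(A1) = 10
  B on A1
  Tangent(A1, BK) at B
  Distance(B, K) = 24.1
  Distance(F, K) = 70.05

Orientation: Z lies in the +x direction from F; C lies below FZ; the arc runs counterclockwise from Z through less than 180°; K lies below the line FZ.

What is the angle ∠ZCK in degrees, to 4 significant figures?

163.9°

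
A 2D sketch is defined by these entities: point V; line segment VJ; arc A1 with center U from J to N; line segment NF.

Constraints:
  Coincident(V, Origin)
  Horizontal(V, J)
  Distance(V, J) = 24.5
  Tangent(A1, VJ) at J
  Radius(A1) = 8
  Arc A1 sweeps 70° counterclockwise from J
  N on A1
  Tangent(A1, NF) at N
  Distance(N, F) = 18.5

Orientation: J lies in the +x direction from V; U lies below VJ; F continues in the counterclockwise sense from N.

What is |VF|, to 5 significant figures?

25.029

V is at the origin; V and J share the same y with |VJ| = 24.5 and J on the +x side, so J = (24.500, 0.0000). A1 meets VJ tangentially, so UJ is at right angles to VJ, so U = J + (0, -8) = (24.500, -8.0000). On A1, J sits at bearing 90° from U; a 70° counterclockwise sweep puts N at bearing 160°, so N = U + 8.0·(cos 160°, sin 160°) = (16.982, -5.2638). The tangent condition forces UN to be normal to NF, so NF runs along (−sin 160°, cos 160°); with |NF| = 18.5, F = (10.655, -22.648). Then |VF| = |F − V| = 25.029.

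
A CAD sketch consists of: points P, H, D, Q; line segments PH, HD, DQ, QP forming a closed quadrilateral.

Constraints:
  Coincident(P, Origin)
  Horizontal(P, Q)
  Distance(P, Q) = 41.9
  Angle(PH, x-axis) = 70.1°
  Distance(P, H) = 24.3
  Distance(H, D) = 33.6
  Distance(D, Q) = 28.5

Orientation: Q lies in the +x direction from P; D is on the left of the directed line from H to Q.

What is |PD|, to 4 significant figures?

50.25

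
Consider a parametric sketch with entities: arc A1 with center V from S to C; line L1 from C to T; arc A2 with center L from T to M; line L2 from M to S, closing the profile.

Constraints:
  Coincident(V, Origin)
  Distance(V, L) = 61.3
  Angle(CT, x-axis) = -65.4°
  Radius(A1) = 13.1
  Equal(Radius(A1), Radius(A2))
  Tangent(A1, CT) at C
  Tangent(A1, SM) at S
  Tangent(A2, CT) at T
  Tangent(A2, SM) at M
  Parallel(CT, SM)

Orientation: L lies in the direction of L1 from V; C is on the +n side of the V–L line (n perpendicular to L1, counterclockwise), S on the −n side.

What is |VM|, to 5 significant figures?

62.684

The slot axis is L1's direction at -65.4°, so u = (cos -65.4°, sin -65.4°) = (0.41628, -0.90924) and n = (−sin -65.4°, cos -65.4°) = (0.90924, 0.41628). V is at the origin and L lies 61.3 along u from V, so L = 61.3·u = (25.518, -55.736). Tangency of A1 to both parallel lines with radius 13.1 puts C and S at V ± 13.1·n: C = (11.911, 5.4533), S = (-11.911, -5.4533). Equal radii place T and M the same way about L: T = L + 13.1·n = (37.429, -50.283), M = L − 13.1·n = (13.607, -61.189). Then |VM| = |M − V| = 62.684.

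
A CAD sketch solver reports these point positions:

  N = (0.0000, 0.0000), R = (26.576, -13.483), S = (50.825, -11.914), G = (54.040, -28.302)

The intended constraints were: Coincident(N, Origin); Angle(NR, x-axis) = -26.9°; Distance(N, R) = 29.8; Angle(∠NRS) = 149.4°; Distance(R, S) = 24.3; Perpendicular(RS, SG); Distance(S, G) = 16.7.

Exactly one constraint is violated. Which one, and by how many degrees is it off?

Perpendicular(RS, SG) — off by 7.40°.

N = (0.00, 0.00) ✓; NR at -26.90° ✓; |NR| = 29.80 ✓; ∠NRS = 149.4° ✓; |RS| = 24.30 ✓; ∠(RS, SG) = 82.60° ✗; |SG| = 16.70 ✓.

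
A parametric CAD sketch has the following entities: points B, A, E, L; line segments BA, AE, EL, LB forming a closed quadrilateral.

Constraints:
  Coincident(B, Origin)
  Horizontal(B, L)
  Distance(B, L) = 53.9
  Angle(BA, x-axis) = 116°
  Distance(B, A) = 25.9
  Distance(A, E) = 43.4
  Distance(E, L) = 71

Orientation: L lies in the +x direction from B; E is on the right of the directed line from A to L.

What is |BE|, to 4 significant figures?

24.56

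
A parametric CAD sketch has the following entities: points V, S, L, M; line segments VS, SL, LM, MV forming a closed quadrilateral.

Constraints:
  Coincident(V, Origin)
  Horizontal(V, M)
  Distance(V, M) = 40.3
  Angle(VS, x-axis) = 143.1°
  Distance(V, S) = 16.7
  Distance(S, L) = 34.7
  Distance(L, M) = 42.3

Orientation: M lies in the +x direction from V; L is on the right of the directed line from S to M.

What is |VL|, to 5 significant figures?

20.694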